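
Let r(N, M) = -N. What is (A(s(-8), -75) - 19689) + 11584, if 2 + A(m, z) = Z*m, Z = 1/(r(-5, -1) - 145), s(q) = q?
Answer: -283743/35 ≈ -8106.9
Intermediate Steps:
Z = -1/140 (Z = 1/(-1*(-5) - 145) = 1/(5 - 145) = 1/(-140) = -1/140 ≈ -0.0071429)
A(m, z) = -2 - m/140
(A(s(-8), -75) - 19689) + 11584 = ((-2 - 1/140*(-8)) - 19689) + 11584 = ((-2 + 2/35) - 19689) + 11584 = (-68/35 - 19689) + 11584 = -689183/35 + 11584 = -283743/35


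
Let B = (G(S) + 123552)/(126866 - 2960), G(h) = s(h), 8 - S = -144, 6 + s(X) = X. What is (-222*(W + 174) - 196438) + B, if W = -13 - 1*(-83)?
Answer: -15525731669/61953 ≈ -2.5061e+5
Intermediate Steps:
s(X) = -6 + X
S = 152 (S = 8 - 1*(-144) = 8 + 144 = 152)
G(h) = -6 + h
W = 70 (W = -13 + 83 = 70)
B = 61849/61953 (B = ((-6 + 152) + 123552)/(126866 - 2960) = (146 + 123552)/123906 = 123698*(1/123906) = 61849/61953 ≈ 0.99832)
(-222*(W + 174) - 196438) + B = (-222*(70 + 174) - 196438) + 61849/61953 = (-222*244 - 196438) + 61849/61953 = (-54168 - 196438) + 61849/61953 = -250606 + 61849/61953 = -15525731669/61953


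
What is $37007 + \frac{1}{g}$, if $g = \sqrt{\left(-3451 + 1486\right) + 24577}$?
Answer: $37007 + \frac{\sqrt{5653}}{11306} \approx 37007.0$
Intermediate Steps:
$g = 2 \sqrt{5653}$ ($g = \sqrt{-1965 + 24577} = \sqrt{22612} = 2 \sqrt{5653} \approx 150.37$)
$37007 + \frac{1}{g} = 37007 + \frac{1}{2 \sqrt{5653}} = 37007 + \frac{\sqrt{5653}}{11306}$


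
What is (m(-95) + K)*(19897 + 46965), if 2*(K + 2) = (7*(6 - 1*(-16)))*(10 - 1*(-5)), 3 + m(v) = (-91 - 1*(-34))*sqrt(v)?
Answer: 76891300 - 3811134*I*sqrt(95) ≈ 7.6891e+7 - 3.7146e+7*I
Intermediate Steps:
m(v) = -3 - 57*sqrt(v) (m(v) = -3 + (-91 - 1*(-34))*sqrt(v) = -3 + (-91 + 34)*sqrt(v) = -3 - 57*sqrt(v))
K = 1153 (K = -2 + ((7*(6 - 1*(-16)))*(10 - 1*(-5)))/2 = -2 + ((7*(6 + 16))*(10 + 5))/2 = -2 + ((7*22)*15)/2 = -2 + (154*15)/2 = -2 + (1/2)*2310 = -2 + 1155 = 1153)
(m(-95) + K)*(19897 + 46965) = ((-3 - 57*I*sqrt(95)) + 1153)*(19897 + 46965) = ((-3 - 57*I*sqrt(95)) + 1153)*66862 = (1150 - 57*I*sqrt(95))*66862 = 76891300 - 3811134*I*sqrt(95)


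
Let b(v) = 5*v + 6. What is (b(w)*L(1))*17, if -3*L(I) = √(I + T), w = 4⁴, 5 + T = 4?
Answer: 0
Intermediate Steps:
T = -1 (T = -5 + 4 = -1)
w = 256
b(v) = 6 + 5*v
L(I) = -√(-1 + I)/3 (L(I) = -√(I - 1)/3 = -√(-1 + I)/3)
(b(w)*L(1))*17 = ((6 + 5*256)*(-√(-1 + 1)/3))*17 = ((6 + 1280)*(-√0/3))*17 = (1286*(-⅓*0))*17 = (1286*0)*17 = 0*17 = 0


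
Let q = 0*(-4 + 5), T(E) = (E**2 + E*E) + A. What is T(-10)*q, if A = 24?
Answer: 0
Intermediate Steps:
T(E) = 24 + 2*E**2 (T(E) = (E**2 + E*E) + 24 = (E**2 + E**2) + 24 = 2*E**2 + 24 = 24 + 2*E**2)
q = 0 (q = 0*1 = 0)
T(-10)*q = (24 + 2*(-10)**2)*0 = (24 + 2*100)*0 = (24 + 200)*0 = 224*0 = 0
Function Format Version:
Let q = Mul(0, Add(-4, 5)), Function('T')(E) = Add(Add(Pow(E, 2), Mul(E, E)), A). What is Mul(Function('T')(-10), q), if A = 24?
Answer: 0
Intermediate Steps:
Function('T')(E) = Add(24, Mul(2, Pow(E, 2))) (Function('T')(E) = Add(Add(Pow(E, 2), Mul(E, E)), 24) = Add(Add(Pow(E, 2), Pow(E, 2)), 24) = Add(Mul(2, Pow(E, 2)), 24) = Add(24, Mul(2, Pow(E, 2))))
q = 0 (q = Mul(0, 1) = 0)
Mul(Function('T')(-10), q) = Mul(Add(24, Mul(2, Pow(-10, 2))), 0) = Mul(Add(24, Mul(2, 100)), 0) = Mul(Add(24, 200), 0) = Mul(224, 0) = 0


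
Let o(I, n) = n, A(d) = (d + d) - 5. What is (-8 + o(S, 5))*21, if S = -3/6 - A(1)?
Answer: -63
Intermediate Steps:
A(d) = -5 + 2*d (A(d) = 2*d - 5 = -5 + 2*d)
S = 5/2 (S = -3/6 - (-5 + 2*1) = -3*1/6 - (-5 + 2) = -1/2 - 1*(-3) = -1/2 + 3 = 5/2 ≈ 2.5000)
(-8 + o(S, 5))*21 = (-8 + 5)*21 = -3*21 = -63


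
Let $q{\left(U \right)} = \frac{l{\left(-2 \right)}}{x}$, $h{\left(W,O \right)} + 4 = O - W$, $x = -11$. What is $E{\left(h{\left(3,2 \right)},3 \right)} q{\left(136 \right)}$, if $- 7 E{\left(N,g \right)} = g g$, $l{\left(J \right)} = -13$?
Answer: $- \frac{117}{77} \approx -1.5195$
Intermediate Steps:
$h{\left(W,O \right)} = -4 + O - W$ ($h{\left(W,O \right)} = -4 + \left(O - W\right) = -4 + O - W$)
$q{\left(U \right)} = \frac{13}{11}$ ($q{\left(U \right)} = - \frac{13}{-11} = \left(-13\right) \left(- \frac{1}{11}\right) = \frac{13}{11}$)
$E{\left(N,g \right)} = - \frac{g^{2}}{7}$ ($E{\left(N,g \right)} = - \frac{g g}{7} = - \frac{g^{2}}{7}$)
$E{\left(h{\left(3,2 \right)},3 \right)} q{\left(136 \right)} = - \frac{3^{2}}{7} \cdot \frac{13}{11} = \left(- \frac{1}{7}\right) 9 \cdot \frac{13}{11} = \left(- \frac{9}{7}\right) \frac{13}{11} = - \frac{117}{77}$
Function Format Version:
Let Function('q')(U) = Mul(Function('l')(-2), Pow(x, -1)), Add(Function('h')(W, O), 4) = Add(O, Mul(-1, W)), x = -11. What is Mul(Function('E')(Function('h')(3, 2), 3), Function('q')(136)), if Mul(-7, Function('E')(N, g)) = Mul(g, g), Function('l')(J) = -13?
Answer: Rational(-117, 77) ≈ -1.5195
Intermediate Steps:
Function('h')(W, O) = Add(-4, O, Mul(-1, W)) (Function('h')(W, O) = Add(-4, Add(O, Mul(-1, W))) = Add(-4, O, Mul(-1, W)))
Function('q')(U) = Rational(13, 11) (Function('q')(U) = Mul(-13, Pow(-11, -1)) = Mul(-13, Rational(-1, 11)) = Rational(13, 11))
Function('E')(N, g) = Mul(Rational(-1, 7), Pow(g, 2)) (Function('E')(N, g) = Mul(Rational(-1, 7), Mul(g, g)) = Mul(Rational(-1, 7), Pow(g, 2)))
Mul(Function('E')(Function('h')(3, 2), 3), Function('q')(136)) = Mul(Mul(Rational(-1, 7), Pow(3, 2)), Rational(13, 11)) = Mul(Mul(Rational(-1, 7), 9), Rational(13, 11)) = Mul(Rational(-9, 7), Rational(13, 11)) = Rational(-117, 77)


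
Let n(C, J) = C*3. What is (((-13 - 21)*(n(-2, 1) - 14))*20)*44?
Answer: 598400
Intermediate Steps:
n(C, J) = 3*C
(((-13 - 21)*(n(-2, 1) - 14))*20)*44 = (((-13 - 21)*(3*(-2) - 14))*20)*44 = (-34*(-6 - 14)*20)*44 = (-34*(-20)*20)*44 = (680*20)*44 = 13600*44 = 598400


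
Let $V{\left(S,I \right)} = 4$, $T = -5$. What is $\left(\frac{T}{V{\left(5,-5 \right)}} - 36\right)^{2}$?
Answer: $\frac{22201}{16} \approx 1387.6$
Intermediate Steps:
$\left(\frac{T}{V{\left(5,-5 \right)}} - 36\right)^{2} = \left(- \frac{5}{4} - 36\right)^{2} = \left(- \frac{149}{4}\right)^{2} = \frac{22201}{16}$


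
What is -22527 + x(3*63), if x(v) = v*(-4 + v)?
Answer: 12438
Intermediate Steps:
-22527 + x(3*63) = -22527 + (3*63)*(-4 + 3*63) = -22527 + 189*(-4 + 189) = -22527 + 189*185 = -22527 + 34965 = 12438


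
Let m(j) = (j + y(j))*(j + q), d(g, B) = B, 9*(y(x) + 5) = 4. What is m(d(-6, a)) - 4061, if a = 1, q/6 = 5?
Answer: -37541/9 ≈ -4171.2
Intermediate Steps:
q = 30 (q = 6*5 = 30)
y(x) = -41/9 (y(x) = -5 + (1/9)*4 = -5 + 4/9 = -41/9)
m(j) = (30 + j)*(-41/9 + j) (m(j) = (j - 41/9)*(j + 30) = (-41/9 + j)*(30 + j) = (30 + j)*(-41/9 + j))
m(d(-6, a)) - 4061 = (-410/3 + 1**2 + (229/9)*1) - 4061 = (-410/3 + 1 + 229/9) - 4061 = -992/9 - 4061 = -37541/9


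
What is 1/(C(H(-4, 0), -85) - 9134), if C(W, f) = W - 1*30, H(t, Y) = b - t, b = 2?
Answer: -1/9158 ≈ -0.00010919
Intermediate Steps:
H(t, Y) = 2 - t
C(W, f) = -30 + W (C(W, f) = W - 30 = -30 + W)
1/(C(H(-4, 0), -85) - 9134) = 1/((-30 + (2 - 1*(-4))) - 9134) = 1/((-30 + (2 + 4)) - 9134) = 1/((-30 + 6) - 9134) = 1/(-24 - 9134) = 1/(-9158) = -1/9158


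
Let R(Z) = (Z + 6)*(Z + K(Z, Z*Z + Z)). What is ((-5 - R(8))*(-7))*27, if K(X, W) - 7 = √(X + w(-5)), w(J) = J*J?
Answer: 40635 + 2646*√33 ≈ 55835.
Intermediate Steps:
w(J) = J²
K(X, W) = 7 + √(25 + X) (K(X, W) = 7 + √(X + (-5)²) = 7 + √(X + 25) = 7 + √(25 + X))
R(Z) = (6 + Z)*(7 + Z + √(25 + Z)) (R(Z) = (Z + 6)*(Z + (7 + √(25 + Z))) = (6 + Z)*(7 + Z + √(25 + Z)))
((-5 - R(8))*(-7))*27 = ((-5 - (42 + 8² + 6*√(25 + 8) + 13*8 + 8*√(25 + 8)))*(-7))*27 = ((-5 - (42 + 64 + 6*√33 + 104 + 8*√33))*(-7))*27 = ((-5 - (210 + 14*√33))*(-7))*27 = ((-5 + (-210 - 14*√33))*(-7))*27 = ((-215 - 14*√33)*(-7))*27 = (1505 + 98*√33)*27 = 40635 + 2646*√33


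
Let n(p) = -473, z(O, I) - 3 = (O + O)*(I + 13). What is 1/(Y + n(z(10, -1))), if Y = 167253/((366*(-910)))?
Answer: -111020/52568211 ≈ -0.0021119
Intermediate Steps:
z(O, I) = 3 + 2*O*(13 + I) (z(O, I) = 3 + (O + O)*(I + 13) = 3 + (2*O)*(13 + I) = 3 + 2*O*(13 + I))
Y = -55751/111020 (Y = 167253/(-333060) = 167253*(-1/333060) = -55751/111020 ≈ -0.50217)
1/(Y + n(z(10, -1))) = 1/(-55751/111020 - 473) = 1/(-52568211/111020) = -111020/52568211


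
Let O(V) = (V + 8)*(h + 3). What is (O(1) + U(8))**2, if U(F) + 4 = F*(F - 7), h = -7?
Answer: 1024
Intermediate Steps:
U(F) = -4 + F*(-7 + F) (U(F) = -4 + F*(F - 7) = -4 + F*(-7 + F))
O(V) = -32 - 4*V (O(V) = (V + 8)*(-7 + 3) = (8 + V)*(-4) = -32 - 4*V)
(O(1) + U(8))**2 = ((-32 - 4*1) + (-4 + 8**2 - 7*8))**2 = ((-32 - 4) + (-4 + 64 - 56))**2 = (-36 + 4)**2 = (-32)**2 = 1024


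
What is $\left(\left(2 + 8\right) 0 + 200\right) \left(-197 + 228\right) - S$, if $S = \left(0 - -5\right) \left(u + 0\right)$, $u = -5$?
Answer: $6225$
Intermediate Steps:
$S = -25$ ($S = \left(0 - -5\right) \left(-5 + 0\right) = \left(0 + 5\right) \left(-5\right) = 5 \left(-5\right) = -25$)
$\left(\left(2 + 8\right) 0 + 200\right) \left(-197 + 228\right) - S = \left(\left(2 + 8\right) 0 + 200\right) \left(-197 + 228\right) - -25 = \left(10 \cdot 0 + 200\right) 31 + 25 = \left(0 + 200\right) 31 + 25 = 200 \cdot 31 + 25 = 6200 + 25 = 6225$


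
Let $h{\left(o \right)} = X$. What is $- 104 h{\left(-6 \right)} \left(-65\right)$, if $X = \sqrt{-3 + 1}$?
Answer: $6760 i \sqrt{2} \approx 9560.1 i$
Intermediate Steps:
$X = i \sqrt{2}$ ($X = \sqrt{-2} = i \sqrt{2} \approx 1.4142 i$)
$h{\left(o \right)} = i \sqrt{2}$
$- 104 h{\left(-6 \right)} \left(-65\right) = - 104 i \sqrt{2} \left(-65\right) = 6760 i \sqrt{2}$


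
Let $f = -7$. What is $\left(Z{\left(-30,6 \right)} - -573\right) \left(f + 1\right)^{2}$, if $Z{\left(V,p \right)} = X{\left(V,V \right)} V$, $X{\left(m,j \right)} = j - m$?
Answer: $20628$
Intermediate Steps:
$Z{\left(V,p \right)} = 0$ ($Z{\left(V,p \right)} = \left(V - V\right) V = 0 V = 0$)
$\left(Z{\left(-30,6 \right)} - -573\right) \left(f + 1\right)^{2} = \left(0 - -573\right) \left(-7 + 1\right)^{2} = \left(0 + 573\right) \left(-6\right)^{2} = 573 \cdot 36 = 20628$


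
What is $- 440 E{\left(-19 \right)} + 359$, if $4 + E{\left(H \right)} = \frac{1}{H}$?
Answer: $\frac{40701}{19} \approx 2142.2$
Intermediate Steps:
$E{\left(H \right)} = -4 + \frac{1}{H}$
$- 440 E{\left(-19 \right)} + 359 = - 440 \left(-4 + \frac{1}{-19}\right) + 359 = - 440 \left(-4 - \frac{1}{19}\right) + 359 = \left(-440\right) \left(- \frac{77}{19}\right) + 359 = \frac{33880}{19} + 359 = \frac{40701}{19}$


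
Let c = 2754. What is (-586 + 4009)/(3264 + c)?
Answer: 1141/2006 ≈ 0.56879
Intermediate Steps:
(-586 + 4009)/(3264 + c) = (-586 + 4009)/(3264 + 2754) = 3423/6018 = 3423*(1/6018) = 1141/2006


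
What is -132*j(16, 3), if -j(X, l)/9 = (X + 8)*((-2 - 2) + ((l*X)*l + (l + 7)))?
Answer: 4276800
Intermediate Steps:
j(X, l) = -9*(8 + X)*(3 + l + X*l**2) (j(X, l) = -9*(X + 8)*((-2 - 2) + ((l*X)*l + (l + 7))) = -9*(8 + X)*(-4 + ((X*l)*l + (7 + l))) = -9*(8 + X)*(-4 + (X*l**2 + (7 + l))) = -9*(8 + X)*(-4 + (7 + l + X*l**2)) = -9*(8 + X)*(3 + l + X*l**2))
-132*j(16, 3) = -132*(-216 - 72*3 - 27*16 - 72*16*3**2 - 9*16*3 - 9*16**2*3**2) = -132*(-216 - 216 - 432 - 72*16*9 - 432 - 9*256*9) = -132*(-216 - 216 - 432 - 10368 - 432 - 20736) = -132*(-32400) = 4276800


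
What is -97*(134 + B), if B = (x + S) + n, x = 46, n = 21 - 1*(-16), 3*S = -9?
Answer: -20758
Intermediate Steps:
S = -3 (S = (⅓)*(-9) = -3)
n = 37 (n = 21 + 16 = 37)
B = 80 (B = (46 - 3) + 37 = 43 + 37 = 80)
-97*(134 + B) = -97*(134 + 80) = -97*214 = -20758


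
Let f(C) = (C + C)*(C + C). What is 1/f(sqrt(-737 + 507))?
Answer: -1/920 ≈ -0.0010870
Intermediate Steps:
f(C) = 4*C**2 (f(C) = (2*C)*(2*C) = 4*C**2)
1/f(sqrt(-737 + 507)) = 1/(4*(sqrt(-737 + 507))**2) = 1/(4*(sqrt(-230))**2) = 1/(4*(I*sqrt(230))**2) = 1/(4*(-230)) = 1/(-920) = -1/920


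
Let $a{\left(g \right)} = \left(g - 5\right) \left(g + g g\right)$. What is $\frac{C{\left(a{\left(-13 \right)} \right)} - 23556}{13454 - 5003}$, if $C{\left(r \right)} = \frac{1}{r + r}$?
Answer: $- \frac{132290497}{47460816} \approx -2.7874$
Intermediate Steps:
$a{\left(g \right)} = \left(-5 + g\right) \left(g + g^{2}\right)$
$C{\left(r \right)} = \frac{1}{2 r}$
$\frac{C{\left(a{\left(-13 \right)} \right)} - 23556}{13454 - 5003} = \frac{\frac{1}{2 \left(- 13 \left(-5 + \left(-13\right)^{2} - -52\right)\right)} - 23556}{13454 - 5003} = \frac{\frac{1}{2 \left(- 13 \left(-5 + 169 + 52\right)\right)} - 23556}{8451} = \left(\frac{1}{2 \left(\left(-13\right) 216\right)} - 23556\right) \frac{1}{8451} = \left(\frac{1}{2 \left(-2808\right)} - 23556\right) \frac{1}{8451} = \left(\frac{1}{2} \left(- \frac{1}{2808}\right) - 23556\right) \frac{1}{8451} = \left(- \frac{1}{5616} - 23556\right) \frac{1}{8451} = \left(- \frac{132290497}{5616}\right) \frac{1}{8451} = - \frac{132290497}{47460816}$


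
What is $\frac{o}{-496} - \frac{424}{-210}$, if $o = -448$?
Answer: $\frac{9512}{3255} \approx 2.9223$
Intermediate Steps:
$\frac{o}{-496} - \frac{424}{-210} = - \frac{448}{-496} - \frac{424}{-210} = \left(-448\right) \left(- \frac{1}{496}\right) - - \frac{212}{105} = \frac{28}{31} + \frac{212}{105} = \frac{9512}{3255}$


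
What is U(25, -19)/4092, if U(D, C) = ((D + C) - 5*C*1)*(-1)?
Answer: -101/4092 ≈ -0.024682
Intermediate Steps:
U(D, C) = -D + 4*C (U(D, C) = ((C + D) - 5*C)*(-1) = (D - 4*C)*(-1) = -D + 4*C)
U(25, -19)/4092 = (-1*25 + 4*(-19))/4092 = (-25 - 76)*(1/4092) = -101*1/4092 = -101/4092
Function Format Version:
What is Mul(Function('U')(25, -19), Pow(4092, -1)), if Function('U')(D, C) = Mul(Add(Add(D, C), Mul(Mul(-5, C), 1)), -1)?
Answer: Rational(-101, 4092) ≈ -0.024682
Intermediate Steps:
Function('U')(D, C) = Add(Mul(-1, D), Mul(4, C)) (Function('U')(D, C) = Mul(Add(Add(C, D), Mul(-5, C)), -1) = Mul(Add(D, Mul(-4, C)), -1) = Add(Mul(-1, D), Mul(4, C)))
Mul(Function('U')(25, -19), Pow(4092, -1)) = Mul(Add(Mul(-1, 25), Mul(4, -19)), Pow(4092, -1)) = Mul(Add(-25, -76), Rational(1, 4092)) = Mul(-101, Rational(1, 4092)) = Rational(-101, 4092)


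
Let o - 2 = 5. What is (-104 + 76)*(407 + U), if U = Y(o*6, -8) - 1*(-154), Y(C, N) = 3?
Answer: -15792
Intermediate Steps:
o = 7 (o = 2 + 5 = 7)
U = 157 (U = 3 - 1*(-154) = 3 + 154 = 157)
(-104 + 76)*(407 + U) = (-104 + 76)*(407 + 157) = -28*564 = -15792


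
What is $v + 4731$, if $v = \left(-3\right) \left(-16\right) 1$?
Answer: $4779$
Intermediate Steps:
$v = 48$ ($v = 48 \cdot 1 = 48$)
$v + 4731 = 48 + 4731 = 4779$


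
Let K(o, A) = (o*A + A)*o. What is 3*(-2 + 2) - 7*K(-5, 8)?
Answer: -1120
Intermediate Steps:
K(o, A) = o*(A + A*o) (K(o, A) = (A*o + A)*o = (A + A*o)*o = o*(A + A*o))
3*(-2 + 2) - 7*K(-5, 8) = 3*(-2 + 2) - 56*(-5)*(1 - 5) = 3*0 - 56*(-5)*(-4) = 0 - 7*160 = 0 - 1120 = -1120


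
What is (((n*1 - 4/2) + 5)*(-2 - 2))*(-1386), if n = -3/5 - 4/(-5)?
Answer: 88704/5 ≈ 17741.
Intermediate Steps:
n = ⅕ (n = -3*⅕ - 4*(-⅕) = -⅗ + ⅘ = ⅕ ≈ 0.20000)
(((n*1 - 4/2) + 5)*(-2 - 2))*(-1386) = ((((⅕)*1 - 4/2) + 5)*(-2 - 2))*(-1386) = (((⅕ - 4*½) + 5)*(-4))*(-1386) = (((⅕ - 2) + 5)*(-4))*(-1386) = ((-9/5 + 5)*(-4))*(-1386) = ((16/5)*(-4))*(-1386) = -64/5*(-1386) = 88704/5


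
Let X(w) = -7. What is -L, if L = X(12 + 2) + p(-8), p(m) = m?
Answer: 15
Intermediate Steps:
L = -15 (L = -7 - 8 = -15)
-L = -1*(-15) = 15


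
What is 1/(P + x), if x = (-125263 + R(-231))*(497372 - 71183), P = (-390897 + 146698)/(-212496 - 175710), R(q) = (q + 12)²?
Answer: -388206/12789548410007869 ≈ -3.0353e-11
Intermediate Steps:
R(q) = (12 + q)²
P = 244199/388206 (P = -244199/(-388206) = -244199*(-1/388206) = 244199/388206 ≈ 0.62904)
x = -32945262078 (x = (-125263 + (12 - 231)²)*(497372 - 71183) = (-125263 + (-219)²)*426189 = (-125263 + 47961)*426189 = -77302*426189 = -32945262078)
1/(P + x) = 1/(244199/388206 - 32945262078) = 1/(-12789548410007869/388206) = -388206/12789548410007869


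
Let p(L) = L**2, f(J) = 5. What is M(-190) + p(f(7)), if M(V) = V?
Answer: -165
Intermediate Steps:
M(-190) + p(f(7)) = -190 + 5**2 = -190 + 25 = -165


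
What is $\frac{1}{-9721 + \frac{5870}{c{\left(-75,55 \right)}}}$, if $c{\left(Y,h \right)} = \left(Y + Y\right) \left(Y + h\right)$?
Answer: $- \frac{300}{2915713} \approx -0.00010289$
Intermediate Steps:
$c{\left(Y,h \right)} = 2 Y \left(Y + h\right)$
$\frac{1}{-9721 + \frac{5870}{c{\left(-75,55 \right)}}} = \frac{1}{-9721 + \frac{5870}{2 \left(-75\right) \left(-75 + 55\right)}} = \frac{1}{-9721 + \frac{5870}{2 \left(-75\right) \left(-20\right)}} = \frac{1}{-9721 + \frac{5870}{3000}} = \frac{1}{-9721 + 5870 \cdot \frac{1}{3000}} = \frac{1}{-9721 + \frac{587}{300}} = \frac{1}{- \frac{2915713}{300}} = - \frac{300}{2915713}$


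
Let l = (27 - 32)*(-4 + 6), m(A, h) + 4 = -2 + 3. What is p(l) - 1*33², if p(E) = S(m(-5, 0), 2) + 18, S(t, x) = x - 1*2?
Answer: -1071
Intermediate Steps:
m(A, h) = -3 (m(A, h) = -4 + (-2 + 3) = -4 + 1 = -3)
S(t, x) = -2 + x (S(t, x) = x - 2 = -2 + x)
l = -10 (l = -5*2 = -10)
p(E) = 18 (p(E) = (-2 + 2) + 18 = 0 + 18 = 18)
p(l) - 1*33² = 18 - 1*33² = 18 - 1*1089 = 18 - 1089 = -1071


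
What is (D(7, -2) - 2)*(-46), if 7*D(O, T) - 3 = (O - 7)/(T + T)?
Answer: 506/7 ≈ 72.286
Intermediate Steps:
D(O, T) = 3/7 + (-7 + O)/(14*T) (D(O, T) = 3/7 + ((O - 7)/(T + T))/7 = 3/7 + ((-7 + O)/((2*T)))/7 = 3/7 + ((-7 + O)*(1/(2*T)))/7 = 3/7 + ((-7 + O)/(2*T))/7 = 3/7 + (-7 + O)/(14*T))
(D(7, -2) - 2)*(-46) = ((1/14)*(-7 + 7 + 6*(-2))/(-2) - 2)*(-46) = ((1/14)*(-½)*(-7 + 7 - 12) - 2)*(-46) = ((1/14)*(-½)*(-12) - 2)*(-46) = (3/7 - 2)*(-46) = -11/7*(-46) = 506/7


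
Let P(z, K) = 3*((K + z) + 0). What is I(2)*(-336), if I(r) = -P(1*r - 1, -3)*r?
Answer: -4032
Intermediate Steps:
P(z, K) = 3*K + 3*z (P(z, K) = 3*(K + z) = 3*K + 3*z)
I(r) = -r*(-12 + 3*r) (I(r) = -(3*(-3) + 3*(1*r - 1))*r = -(-9 + 3*(r - 1))*r = -(-9 + 3*(-1 + r))*r = -(-9 + (-3 + 3*r))*r = -(-12 + 3*r)*r = -r*(-12 + 3*r))
I(2)*(-336) = (3*2*(4 - 1*2))*(-336) = (3*2*(4 - 2))*(-336) = (3*2*2)*(-336) = 12*(-336) = -4032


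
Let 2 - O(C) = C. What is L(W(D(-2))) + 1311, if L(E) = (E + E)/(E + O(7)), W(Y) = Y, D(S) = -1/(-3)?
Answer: 9176/7 ≈ 1310.9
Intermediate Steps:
D(S) = ⅓ (D(S) = -1*(-⅓) = ⅓)
O(C) = 2 - C
L(E) = 2*E/(-5 + E) (L(E) = (E + E)/(E + (2 - 1*7)) = (2*E)/(E + (2 - 7)) = (2*E)/(E - 5) = (2*E)/(-5 + E) = 2*E/(-5 + E))
L(W(D(-2))) + 1311 = 2*(⅓)/(-5 + ⅓) + 1311 = 2*(⅓)/(-14/3) + 1311 = 2*(⅓)*(-3/14) + 1311 = -⅐ + 1311 = 9176/7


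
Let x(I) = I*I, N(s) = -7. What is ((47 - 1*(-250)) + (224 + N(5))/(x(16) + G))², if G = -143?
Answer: 1140953284/12769 ≈ 89353.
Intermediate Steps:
x(I) = I²
((47 - 1*(-250)) + (224 + N(5))/(x(16) + G))² = ((47 - 1*(-250)) + (224 - 7)/(16² - 143))² = ((47 + 250) + 217/(256 - 143))² = (297 + 217/113)² = (33778/113)² = 1140953284/12769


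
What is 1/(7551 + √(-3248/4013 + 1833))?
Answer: 30302163/228804280232 - √29505907553/228804280232 ≈ 0.00013169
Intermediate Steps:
1/(7551 + √(-3248/4013 + 1833)) = 1/(7551 + √(7352581/4013)) = 1/(7551 + √29505907553/4013)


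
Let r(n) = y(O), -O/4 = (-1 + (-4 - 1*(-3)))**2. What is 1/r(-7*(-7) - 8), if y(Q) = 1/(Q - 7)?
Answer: -23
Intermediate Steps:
O = -16 (O = -4*(-1 + (-4 - 1*(-3)))**2 = -4*(-1 + (-4 + 3))**2 = -4*(-1 - 1)**2 = -4*(-2)**2 = -4*4 = -16)
y(Q) = 1/(-7 + Q)
r(n) = -1/23 (r(n) = 1/(-7 - 16) = 1/(-23) = -1/23)
1/r(-7*(-7) - 8) = 1/(-1/23) = -23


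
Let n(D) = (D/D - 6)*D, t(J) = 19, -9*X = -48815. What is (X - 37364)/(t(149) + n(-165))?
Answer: -287461/7596 ≈ -37.844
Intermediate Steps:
X = 48815/9 (X = -⅑*(-48815) = 48815/9 ≈ 5423.9)
n(D) = -5*D (n(D) = (1 - 6)*D = -5*D)
(X - 37364)/(t(149) + n(-165)) = (48815/9 - 37364)/(19 - 5*(-165)) = -287461/(9*(19 + 825)) = -287461/9/844 = -287461/9*1/844 = -287461/7596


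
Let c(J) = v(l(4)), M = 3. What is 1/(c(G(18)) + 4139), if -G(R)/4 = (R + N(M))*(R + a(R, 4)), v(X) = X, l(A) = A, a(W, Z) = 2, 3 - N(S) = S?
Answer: 1/4143 ≈ 0.00024137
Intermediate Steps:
N(S) = 3 - S
G(R) = -4*R*(2 + R) (G(R) = -4*(R + (3 - 1*3))*(R + 2) = -4*(R + (3 - 3))*(2 + R) = -4*(R + 0)*(2 + R) = -4*R*(2 + R))
c(J) = 4
1/(c(G(18)) + 4139) = 1/(4 + 4139) = 1/4143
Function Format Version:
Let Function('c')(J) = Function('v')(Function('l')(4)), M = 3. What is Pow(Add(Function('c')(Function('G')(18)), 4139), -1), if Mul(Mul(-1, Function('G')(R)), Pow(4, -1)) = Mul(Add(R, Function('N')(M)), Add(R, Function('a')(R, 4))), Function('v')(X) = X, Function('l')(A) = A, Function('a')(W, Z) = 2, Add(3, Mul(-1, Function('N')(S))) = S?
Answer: Rational(1, 4143) ≈ 0.00024137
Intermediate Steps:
Function('N')(S) = Add(3, Mul(-1, S))
Function('G')(R) = Mul(-4, R, Add(2, R)) (Function('G')(R) = Mul(-4, Mul(Add(R, Add(3, Mul(-1, 3))), Add(R, 2))) = Mul(-4, Mul(Add(R, Add(3, -3)), Add(2, R))) = Mul(-4, Mul(Add(R, 0), Add(2, R))) = Mul(-4, Mul(R, Add(2, R))) = Mul(-4, R, Add(2, R)))
Function('c')(J) = 4
Pow(Add(Function('c')(Function('G')(18)), 4139), -1) = Pow(Add(4, 4139), -1) = Pow(4143, -1) = Rational(1, 4143)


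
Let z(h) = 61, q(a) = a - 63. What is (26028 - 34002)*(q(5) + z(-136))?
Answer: -23922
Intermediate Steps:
q(a) = -63 + a
(26028 - 34002)*(q(5) + z(-136)) = (26028 - 34002)*((-63 + 5) + 61) = -7974*(-58 + 61) = -7974*3 = -23922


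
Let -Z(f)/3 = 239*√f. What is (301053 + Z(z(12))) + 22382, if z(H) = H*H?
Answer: 314831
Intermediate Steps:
z(H) = H²
Z(f) = -717*√f
(301053 + Z(z(12))) + 22382 = (301053 - 717*√(12²)) + 22382 = (301053 - 717*√144) + 22382 = (301053 - 717*12) + 22382 = (301053 - 8604) + 22382 = 292449 + 22382 = 314831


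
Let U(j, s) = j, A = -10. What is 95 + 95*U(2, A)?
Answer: 285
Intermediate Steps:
95 + 95*U(2, A) = 95 + 95*2 = 95 + 190 = 285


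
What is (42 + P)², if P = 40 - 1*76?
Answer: 36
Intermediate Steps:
P = -36 (P = 40 - 76 = -36)
(42 + P)² = (42 - 36)² = 6² = 36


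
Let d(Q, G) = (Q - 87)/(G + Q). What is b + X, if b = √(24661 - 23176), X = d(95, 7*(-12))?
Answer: 8/11 + 3*√165 ≈ 39.263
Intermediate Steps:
d(Q, G) = (-87 + Q)/(G + Q)
X = 8/11 (X = (-87 + 95)/(7*(-12) + 95) = 8/(-84 + 95) = 8/11 ≈ 0.72727)
b = 3*√165 (b = √1485 = 3*√165 ≈ 38.536)
b + X = 3*√165 + 8/11 = 8/11 + 3*√165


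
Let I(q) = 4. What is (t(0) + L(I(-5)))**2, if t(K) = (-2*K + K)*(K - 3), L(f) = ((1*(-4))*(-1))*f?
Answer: 256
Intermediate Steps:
L(f) = 4*f (L(f) = (-4*(-1))*f = 4*f)
t(K) = -K*(-3 + K) (t(K) = (-K)*(-3 + K) = -K*(-3 + K))
(t(0) + L(I(-5)))**2 = (0*(3 - 1*0) + 4*4)**2 = (0*(3 + 0) + 16)**2 = (0*3 + 16)**2 = (0 + 16)**2 = 16**2 = 256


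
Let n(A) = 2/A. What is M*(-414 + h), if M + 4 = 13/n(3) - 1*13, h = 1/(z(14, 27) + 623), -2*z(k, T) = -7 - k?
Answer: -1311340/1267 ≈ -1035.0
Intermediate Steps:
z(k, T) = 7/2 + k/2 (z(k, T) = -(-7 - k)/2 = 7/2 + k/2)
h = 2/1267 (h = 1/((7/2 + (½)*14) + 623) = 1/((7/2 + 7) + 623) = 1/(21/2 + 623) = 1/(1267/2) = 2/1267 ≈ 0.0015785)
M = 5/2 (M = -4 + (13/((2/3)) - 1*13) = -4 + (13/((2*(⅓))) - 13) = -4 + (13/(⅔) - 13) = -4 + (13*(3/2) - 13) = -4 + (39/2 - 13) = -4 + 13/2 = 5/2 ≈ 2.5000)
M*(-414 + h) = 5*(-414 + 2/1267)/2 = (5/2)*(-524536/1267) = -1311340/1267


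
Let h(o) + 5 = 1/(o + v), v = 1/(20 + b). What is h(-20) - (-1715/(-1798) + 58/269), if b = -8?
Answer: -718962975/115595218 ≈ -6.2197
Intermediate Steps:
v = 1/12 (v = 1/(20 - 8) = 1/12 ≈ 0.083333)
h(o) = -5 + 1/(1/12 + o) (h(o) = -5 + 1/(o + 1/12) = -5 + 1/(1/12 + o))
h(-20) - (-1715/(-1798) + 58/269) = (7 - 60*(-20))/(1 + 12*(-20)) - (-1715/(-1798) + 58/269) = (7 + 1200)/(1 - 240) - (-1715*(-1/1798) + 58*(1/269)) = 1207/(-239) - (1715/1798 + 58/269) = -1/239*1207 - 1*565619/483662 = -1207/239 - 565619/483662 = -718962975/115595218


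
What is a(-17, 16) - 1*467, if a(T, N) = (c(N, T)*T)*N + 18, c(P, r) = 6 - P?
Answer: 2271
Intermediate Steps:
a(T, N) = 18 + N*T*(6 - N) (a(T, N) = ((6 - N)*T)*N + 18 = (T*(6 - N))*N + 18 = N*T*(6 - N) + 18 = 18 + N*T*(6 - N))
a(-17, 16) - 1*467 = (18 - 1*16*(-17)*(-6 + 16)) - 1*467 = (18 - 1*16*(-17)*10) - 467 = (18 + 2720) - 467 = 2738 - 467 = 2271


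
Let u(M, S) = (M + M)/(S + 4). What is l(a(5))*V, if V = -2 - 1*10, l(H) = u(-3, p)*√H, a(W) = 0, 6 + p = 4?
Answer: 0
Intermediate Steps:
p = -2 (p = -6 + 4 = -2)
u(M, S) = 2*M/(4 + S) (u(M, S) = (2*M)/(4 + S) = 2*M/(4 + S))
l(H) = -3*√H (l(H) = (2*(-3)/(4 - 2))*√H = (2*(-3)/2)*√H = (2*(-3)*(½))*√H = -3*√H)
V = -12 (V = -2 - 10 = -12)
l(a(5))*V = -3*√0*(-12) = -3*0*(-12) = 0*(-12) = 0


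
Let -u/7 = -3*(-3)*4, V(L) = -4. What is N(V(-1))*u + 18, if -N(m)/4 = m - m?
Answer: 18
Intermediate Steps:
N(m) = 0 (N(m) = -4*(m - m) = -4*0 = 0)
u = -252 (u = -7*(-3*(-3))*4 = -63*4 = -7*36 = -252)
N(V(-1))*u + 18 = 0*(-252) + 18 = 0 + 18 = 18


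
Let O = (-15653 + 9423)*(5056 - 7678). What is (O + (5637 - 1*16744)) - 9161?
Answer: 16314792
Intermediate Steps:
O = 16335060 (O = -6230*(-2622) = 16335060)
(O + (5637 - 1*16744)) - 9161 = (16335060 + (5637 - 1*16744)) - 9161 = (16335060 + (5637 - 16744)) - 9161 = (16335060 - 11107) - 9161 = 16323953 - 9161 = 16314792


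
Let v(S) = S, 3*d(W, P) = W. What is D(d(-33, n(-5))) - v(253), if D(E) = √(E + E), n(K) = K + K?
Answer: -253 + I*√22 ≈ -253.0 + 4.6904*I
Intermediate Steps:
n(K) = 2*K
d(W, P) = W/3
D(E) = √2*√E (D(E) = √(2*E) = √2*√E)
D(d(-33, n(-5))) - v(253) = √2*√((⅓)*(-33)) - 1*253 = √2*√(-11) - 253 = √2*(I*√11) - 253 = I*√22 - 253 = -253 + I*√22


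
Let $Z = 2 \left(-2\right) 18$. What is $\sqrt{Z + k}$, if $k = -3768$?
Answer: $16 i \sqrt{15} \approx 61.968 i$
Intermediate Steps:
$Z = -72$ ($Z = \left(-4\right) 18 = -72$)
$\sqrt{Z + k} = \sqrt{-72 - 3768} = \sqrt{-3840} = 16 i \sqrt{15}$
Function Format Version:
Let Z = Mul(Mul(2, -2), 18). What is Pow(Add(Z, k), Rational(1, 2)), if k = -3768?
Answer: Mul(16, I, Pow(15, Rational(1, 2))) ≈ Mul(61.968, I)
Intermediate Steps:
Z = -72 (Z = Mul(-4, 18) = -72)
Pow(Add(Z, k), Rational(1, 2)) = Pow(Add(-72, -3768), Rational(1, 2)) = Pow(-3840, Rational(1, 2)) = Mul(16, I, Pow(15, Rational(1, 2)))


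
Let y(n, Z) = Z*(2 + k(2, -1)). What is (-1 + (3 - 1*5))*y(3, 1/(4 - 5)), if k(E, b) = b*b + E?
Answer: 15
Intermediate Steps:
k(E, b) = E + b**2 (k(E, b) = b**2 + E = E + b**2)
y(n, Z) = 5*Z (y(n, Z) = Z*(2 + (2 + (-1)**2)) = Z*(2 + (2 + 1)) = Z*(2 + 3) = Z*5 = 5*Z)
(-1 + (3 - 1*5))*y(3, 1/(4 - 5)) = (-1 + (3 - 1*5))*(5/(4 - 5)) = (-1 + (3 - 5))*(5/(-1)) = (-1 - 2)*(5*(-1)) = -3*(-5) = 15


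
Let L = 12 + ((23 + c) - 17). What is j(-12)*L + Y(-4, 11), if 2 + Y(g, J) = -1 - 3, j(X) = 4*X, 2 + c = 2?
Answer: -870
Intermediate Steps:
c = 0 (c = -2 + 2 = 0)
Y(g, J) = -6 (Y(g, J) = -2 + (-1 - 3) = -2 - 4 = -6)
L = 18 (L = 12 + ((23 + 0) - 17) = 12 + (23 - 17) = 12 + 6 = 18)
j(-12)*L + Y(-4, 11) = (4*(-12))*18 - 6 = -48*18 - 6 = -864 - 6 = -870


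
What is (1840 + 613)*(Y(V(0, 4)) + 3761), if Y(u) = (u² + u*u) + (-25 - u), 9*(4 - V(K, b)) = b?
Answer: 746634328/81 ≈ 9.2177e+6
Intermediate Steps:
V(K, b) = 4 - b/9
Y(u) = -25 - u + 2*u² (Y(u) = (u² + u²) + (-25 - u) = 2*u² + (-25 - u) = -25 - u + 2*u²)
(1840 + 613)*(Y(V(0, 4)) + 3761) = (1840 + 613)*((-25 - (4 - ⅑*4) + 2*(4 - ⅑*4)²) + 3761) = 2453*((-25 - (4 - 4/9) + 2*(4 - 4/9)²) + 3761) = 2453*((-25 - 1*32/9 + 2*(32/9)²) + 3761) = 2453*((-25 - 32/9 + 2*(1024/81)) + 3761) = 2453*((-25 - 32/9 + 2048/81) + 3761) = 2453*(-265/81 + 3761) = 2453*(304376/81) = 746634328/81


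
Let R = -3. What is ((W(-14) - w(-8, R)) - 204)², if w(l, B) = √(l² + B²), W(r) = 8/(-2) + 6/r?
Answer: 2132258/49 + 2918*√73/7 ≈ 47077.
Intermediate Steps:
W(r) = -4 + 6/r (W(r) = 8*(-½) + 6/r = -4 + 6/r)
w(l, B) = √(B² + l²)
((W(-14) - w(-8, R)) - 204)² = (((-4 + 6/(-14)) - √((-3)² + (-8)²)) - 204)² = (((-4 + 6*(-1/14)) - √(9 + 64)) - 204)² = (((-4 - 3/7) - √73) - 204)² = ((-31/7 - √73) - 204)² = (-1459/7 - √73)²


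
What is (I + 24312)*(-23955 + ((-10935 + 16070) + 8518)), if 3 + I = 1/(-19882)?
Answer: -2489537727087/9941 ≈ -2.5043e+8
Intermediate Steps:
I = -59647/19882 (I = -3 + 1/(-19882) = -3 - 1/19882 = -59647/19882 ≈ -3.0000)
(I + 24312)*(-23955 + ((-10935 + 16070) + 8518)) = (-59647/19882 + 24312)*(-23955 + ((-10935 + 16070) + 8518)) = 483311537*(-23955 + (5135 + 8518))/19882 = 483311537*(-23955 + 13653)/19882 = (483311537/19882)*(-10302) = -2489537727087/9941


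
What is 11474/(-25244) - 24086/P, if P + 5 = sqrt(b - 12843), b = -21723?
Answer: 1321618893/436607602 + 24086*I*sqrt(34566)/34591 ≈ 3.027 + 129.46*I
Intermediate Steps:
P = -5 + I*sqrt(34566) (P = -5 + sqrt(-21723 - 12843) = -5 + sqrt(-34566) = -5 + I*sqrt(34566) ≈ -5.0 + 185.92*I)
11474/(-25244) - 24086/P = 11474/(-25244) - 24086/(-5 + I*sqrt(34566)) = 11474*(-1/25244) - 24086/(-5 + I*sqrt(34566)) = -5737/12622 - 24086/(-5 + I*sqrt(34566))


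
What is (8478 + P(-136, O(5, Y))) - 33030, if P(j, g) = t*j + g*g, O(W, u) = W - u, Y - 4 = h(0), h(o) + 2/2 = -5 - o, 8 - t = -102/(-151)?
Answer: -3850369/151 ≈ -25499.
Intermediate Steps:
t = 1106/151 (t = 8 - (-102)/(-151) = 8 - (-102)*(-1)/151 = 8 - 1*102/151 = 8 - 102/151 = 1106/151 ≈ 7.3245)
h(o) = -6 - o (h(o) = -1 + (-5 - o) = -6 - o)
Y = -2 (Y = 4 + (-6 - 1*0) = 4 + (-6 + 0) = 4 - 6 = -2)
P(j, g) = g² + 1106*j/151 (P(j, g) = 1106*j/151 + g*g = 1106*j/151 + g² = g² + 1106*j/151)
(8478 + P(-136, O(5, Y))) - 33030 = (8478 + ((5 - 1*(-2))² + (1106/151)*(-136))) - 33030 = (8478 + ((5 + 2)² - 150416/151)) - 33030 = (8478 + (7² - 150416/151)) - 33030 = (8478 + (49 - 150416/151)) - 33030 = (8478 - 143017/151) - 33030 = 1137161/151 - 33030 = -3850369/151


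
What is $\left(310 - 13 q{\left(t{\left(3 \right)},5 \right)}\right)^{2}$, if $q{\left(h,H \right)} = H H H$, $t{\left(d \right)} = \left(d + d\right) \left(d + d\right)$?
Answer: $1729225$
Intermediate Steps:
$t{\left(d \right)} = 4 d^{2}$ ($t{\left(d \right)} = 2 d 2 d = 4 d^{2}$)
$q{\left(h,H \right)} = H^{3}$ ($q{\left(h,H \right)} = H H^{2} = H^{3}$)
$\left(310 - 13 q{\left(t{\left(3 \right)},5 \right)}\right)^{2} = \left(310 - 13 \cdot 5^{3}\right)^{2} = \left(310 - 1625\right)^{2} = \left(-1315\right)^{2} = 1729225$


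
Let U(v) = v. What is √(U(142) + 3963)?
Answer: √4105 ≈ 64.070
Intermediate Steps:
√(U(142) + 3963) = √(142 + 3963) = √4105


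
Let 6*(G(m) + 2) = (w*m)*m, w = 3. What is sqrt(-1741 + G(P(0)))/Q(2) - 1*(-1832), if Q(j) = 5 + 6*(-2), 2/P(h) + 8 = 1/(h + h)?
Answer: 1832 - I*sqrt(1743)/7 ≈ 1832.0 - 5.9642*I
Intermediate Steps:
P(h) = 2/(-8 + 1/(2*h)) (P(h) = 2/(-8 + 1/(h + h)) = 2/(-8 + 1/(2*h)))
G(m) = -2 + m**2/2 (G(m) = -2 + ((3*m)*m)/6 = -2 + (3*m**2)/6 = -2 + m**2/2)
Q(j) = -7 (Q(j) = 5 - 12 = -7)
sqrt(-1741 + G(P(0)))/Q(2) - 1*(-1832) = sqrt(-1741 + (-2 + (-4*0/(-1 + 16*0))**2/2))/(-7) - 1*(-1832) = sqrt(-1741 + (-2 + (-4*0/(-1 + 0))**2/2))*(-1/7) + 1832 = sqrt(-1741 + (-2 + (-4*0/(-1))**2/2))*(-1/7) + 1832 = sqrt(-1741 + (-2 + (-4*0*(-1))**2/2))*(-1/7) + 1832 = sqrt(-1741 + (-2 + (1/2)*0**2))*(-1/7) + 1832 = sqrt(-1741 + (-2 + (1/2)*0))*(-1/7) + 1832 = sqrt(-1741 + (-2 + 0))*(-1/7) + 1832 = sqrt(-1741 - 2)*(-1/7) + 1832 = sqrt(-1743)*(-1/7) + 1832 = (I*sqrt(1743))*(-1/7) + 1832 = -I*sqrt(1743)/7 + 1832 = 1832 - I*sqrt(1743)/7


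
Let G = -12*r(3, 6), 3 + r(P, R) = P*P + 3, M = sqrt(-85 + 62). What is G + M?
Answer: -108 + I*sqrt(23) ≈ -108.0 + 4.7958*I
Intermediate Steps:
M = I*sqrt(23) (M = sqrt(-23) = I*sqrt(23) ≈ 4.7958*I)
r(P, R) = P**2 (r(P, R) = -3 + (P*P + 3) = -3 + (P**2 + 3) = -3 + (3 + P**2) = P**2)
G = -108 (G = -12*3**2 = -12*9 = -108)
G + M = -108 + I*sqrt(23)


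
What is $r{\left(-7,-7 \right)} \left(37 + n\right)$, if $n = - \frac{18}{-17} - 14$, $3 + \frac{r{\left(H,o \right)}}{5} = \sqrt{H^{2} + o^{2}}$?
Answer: $- \frac{6135}{17} + \frac{14315 \sqrt{2}}{17} \approx 829.97$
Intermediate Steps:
$r{\left(H,o \right)} = -15 + 5 \sqrt{H^{2} + o^{2}}$
$n = - \frac{220}{17}$ ($n = \left(-18\right) \left(- \frac{1}{17}\right) - 14 = \frac{18}{17} - 14 = - \frac{220}{17} \approx -12.941$)
$r{\left(-7,-7 \right)} \left(37 + n\right) = \left(-15 + 5 \sqrt{\left(-7\right)^{2} + \left(-7\right)^{2}}\right) \left(37 - \frac{220}{17}\right) = \left(-15 + 5 \sqrt{49 + 49}\right) \frac{409}{17} = \left(-15 + 5 \sqrt{98}\right) \frac{409}{17} = \left(-15 + 5 \cdot 7 \sqrt{2}\right) \frac{409}{17} = \left(-15 + 35 \sqrt{2}\right) \frac{409}{17} = - \frac{6135}{17} + \frac{14315 \sqrt{2}}{17}$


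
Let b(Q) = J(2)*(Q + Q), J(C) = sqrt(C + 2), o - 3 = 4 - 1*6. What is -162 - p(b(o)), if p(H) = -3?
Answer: -159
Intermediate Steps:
o = 1 (o = 3 + (4 - 1*6) = 3 + (4 - 6) = 3 - 2 = 1)
J(C) = sqrt(2 + C)
b(Q) = 4*Q (b(Q) = sqrt(2 + 2)*(Q + Q) = sqrt(4)*(2*Q) = 2*(2*Q) = 4*Q)
-162 - p(b(o)) = -162 - 1*(-3) = -162 + 3 = -159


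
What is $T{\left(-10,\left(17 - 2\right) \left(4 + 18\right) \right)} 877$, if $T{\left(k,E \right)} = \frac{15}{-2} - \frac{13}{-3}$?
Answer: $- \frac{16663}{6} \approx -2777.2$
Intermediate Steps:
$T{\left(k,E \right)} = - \frac{19}{6}$ ($T{\left(k,E \right)} = 15 \left(- \frac{1}{2}\right) - - \frac{13}{3} = - \frac{15}{2} + \frac{13}{3} = - \frac{19}{6}$)
$T{\left(-10,\left(17 - 2\right) \left(4 + 18\right) \right)} 877 = \left(- \frac{19}{6}\right) 877 = - \frac{16663}{6}$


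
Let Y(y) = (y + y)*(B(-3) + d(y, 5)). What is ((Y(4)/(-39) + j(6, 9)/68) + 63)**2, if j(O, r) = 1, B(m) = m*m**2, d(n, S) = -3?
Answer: 3738711025/781456 ≈ 4784.3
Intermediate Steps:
B(m) = m**3
Y(y) = -60*y (Y(y) = (y + y)*((-3)**3 - 3) = (2*y)*(-27 - 3) = (2*y)*(-30) = -60*y)
((Y(4)/(-39) + j(6, 9)/68) + 63)**2 = ((-60*4/(-39) + 1/68) + 63)**2 = ((-240*(-1/39) + 1*(1/68)) + 63)**2 = ((80/13 + 1/68) + 63)**2 = (5453/884 + 63)**2 = (61145/884)**2 = 3738711025/781456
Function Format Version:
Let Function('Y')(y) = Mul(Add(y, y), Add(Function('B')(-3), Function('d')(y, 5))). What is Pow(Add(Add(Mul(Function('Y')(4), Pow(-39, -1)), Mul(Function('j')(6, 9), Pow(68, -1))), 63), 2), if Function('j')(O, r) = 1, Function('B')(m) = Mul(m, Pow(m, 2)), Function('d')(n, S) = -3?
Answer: Rational(3738711025, 781456) ≈ 4784.3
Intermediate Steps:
Function('B')(m) = Pow(m, 3)
Function('Y')(y) = Mul(-60, y) (Function('Y')(y) = Mul(Add(y, y), Add(Pow(-3, 3), -3)) = Mul(Mul(2, y), Add(-27, -3)) = Mul(Mul(2, y), -30) = Mul(-60, y))
Pow(Add(Add(Mul(Function('Y')(4), Pow(-39, -1)), Mul(Function('j')(6, 9), Pow(68, -1))), 63), 2) = Pow(Add(Add(Mul(Mul(-60, 4), Pow(-39, -1)), Mul(1, Pow(68, -1))), 63), 2) = Pow(Add(Add(Mul(-240, Rational(-1, 39)), Mul(1, Rational(1, 68))), 63), 2) = Pow(Add(Add(Rational(80, 13), Rational(1, 68)), 63), 2) = Pow(Add(Rational(5453, 884), 63), 2) = Pow(Rational(61145, 884), 2) = Rational(3738711025, 781456)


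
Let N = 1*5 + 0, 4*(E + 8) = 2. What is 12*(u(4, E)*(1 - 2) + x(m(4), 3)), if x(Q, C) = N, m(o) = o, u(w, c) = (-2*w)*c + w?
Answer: -708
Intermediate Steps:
E = -15/2 (E = -8 + (1/4)*2 = -8 + 1/2 = -15/2 ≈ -7.5000)
u(w, c) = w - 2*c*w (u(w, c) = -2*c*w + w = w - 2*c*w)
N = 5 (N = 5 + 0 = 5)
x(Q, C) = 5
12*(u(4, E)*(1 - 2) + x(m(4), 3)) = 12*((4*(1 - 2*(-15/2)))*(1 - 2) + 5) = 12*((4*(1 + 15))*(-1) + 5) = 12*((4*16)*(-1) + 5) = 12*(64*(-1) + 5) = 12*(-64 + 5) = 12*(-59) = -708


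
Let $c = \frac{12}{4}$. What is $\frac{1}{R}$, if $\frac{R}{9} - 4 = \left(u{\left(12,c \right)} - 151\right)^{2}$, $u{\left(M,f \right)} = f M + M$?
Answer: $\frac{1}{95517} \approx 1.0469 \cdot 10^{-5}$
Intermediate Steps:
$c = 3$ ($c = 12 \cdot \frac{1}{4} = 3$)
$u{\left(M,f \right)} = M + M f$ ($u{\left(M,f \right)} = M f + M = M + M f$)
$R = 95517$ ($R = 36 + 9 \left(12 \left(1 + 3\right) - 151\right)^{2} = 36 + 9 \left(12 \cdot 4 - 151\right)^{2} = 36 + 9 \left(48 - 151\right)^{2} = 36 + 9 \left(-103\right)^{2} = 36 + 9 \cdot 10609 = 36 + 95481 = 95517$)
$\frac{1}{R} = \frac{1}{95517}$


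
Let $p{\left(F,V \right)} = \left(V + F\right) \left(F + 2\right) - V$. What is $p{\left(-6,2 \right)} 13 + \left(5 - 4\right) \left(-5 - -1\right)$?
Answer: $178$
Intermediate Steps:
$p{\left(F,V \right)} = - V + \left(2 + F\right) \left(F + V\right)$ ($p{\left(F,V \right)} = \left(F + V\right) \left(2 + F\right) - V = \left(2 + F\right) \left(F + V\right) - V = - V + \left(2 + F\right) \left(F + V\right)$)
$p{\left(-6,2 \right)} 13 + \left(5 - 4\right) \left(-5 - -1\right) = \left(2 + \left(-6\right)^{2} + 2 \left(-6\right) - 12\right) 13 + \left(5 - 4\right) \left(-5 - -1\right) = \left(2 + 36 - 12 - 12\right) 13 + 1 \left(-5 + 1\right) = 14 \cdot 13 + 1 \left(-4\right) = 182 - 4 = 178$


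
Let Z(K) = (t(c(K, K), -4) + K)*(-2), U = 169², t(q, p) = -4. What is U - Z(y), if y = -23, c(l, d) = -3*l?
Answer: 28507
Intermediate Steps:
U = 28561
Z(K) = 8 - 2*K (Z(K) = (-4 + K)*(-2) = 8 - 2*K)
U - Z(y) = 28561 - (8 - 2*(-23)) = 28561 - (8 + 46) = 28561 - 1*54 = 28561 - 54 = 28507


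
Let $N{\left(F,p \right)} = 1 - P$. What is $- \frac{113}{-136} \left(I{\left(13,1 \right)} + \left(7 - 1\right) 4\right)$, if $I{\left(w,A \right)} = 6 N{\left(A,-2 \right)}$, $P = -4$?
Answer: $\frac{3051}{68} \approx 44.868$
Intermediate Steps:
$N{\left(F,p \right)} = 5$ ($N{\left(F,p \right)} = 1 - -4 = 1 + 4 = 5$)
$I{\left(w,A \right)} = 30$ ($I{\left(w,A \right)} = 6 \cdot 5 = 30$)
$- \frac{113}{-136} \left(I{\left(13,1 \right)} + \left(7 - 1\right) 4\right) = - \frac{113}{-136} \left(30 + \left(7 - 1\right) 4\right) = \left(-113\right) \left(- \frac{1}{136}\right) \left(30 + 6 \cdot 4\right) = \frac{113 \left(30 + 24\right)}{136} = \frac{113}{136} \cdot 54 = \frac{3051}{68}$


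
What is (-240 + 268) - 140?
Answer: -112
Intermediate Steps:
(-240 + 268) - 140 = 28 - 140 = -112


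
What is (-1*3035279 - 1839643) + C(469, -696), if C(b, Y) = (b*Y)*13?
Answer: -9118434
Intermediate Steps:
C(b, Y) = 13*Y*b (C(b, Y) = (Y*b)*13 = 13*Y*b)
(-1*3035279 - 1839643) + C(469, -696) = (-1*3035279 - 1839643) + 13*(-696)*469 = (-3035279 - 1839643) - 4243512 = -4874922 - 4243512 = -9118434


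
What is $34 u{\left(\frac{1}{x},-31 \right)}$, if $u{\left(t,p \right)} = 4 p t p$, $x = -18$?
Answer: $- \frac{65348}{9} \approx -7260.9$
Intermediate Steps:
$u{\left(t,p \right)} = 4 t p^{2}$ ($u{\left(t,p \right)} = 4 p p t = 4 t p^{2}$)
$34 u{\left(\frac{1}{x},-31 \right)} = 34 \frac{4 \left(-31\right)^{2}}{-18} = 34 \cdot 4 \left(- \frac{1}{18}\right) 961 = 34 \left(- \frac{1922}{9}\right) = - \frac{65348}{9}$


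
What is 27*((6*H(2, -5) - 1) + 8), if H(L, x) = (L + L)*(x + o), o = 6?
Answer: 837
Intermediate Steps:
H(L, x) = 2*L*(6 + x) (H(L, x) = (L + L)*(x + 6) = (2*L)*(6 + x) = 2*L*(6 + x))
27*((6*H(2, -5) - 1) + 8) = 27*((6*(2*2*(6 - 5)) - 1) + 8) = 27*((6*(2*2*1) - 1) + 8) = 27*((6*4 - 1) + 8) = 27*((24 - 1) + 8) = 27*(23 + 8) = 27*31 = 837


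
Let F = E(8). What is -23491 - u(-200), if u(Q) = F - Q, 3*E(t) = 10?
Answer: -71083/3 ≈ -23694.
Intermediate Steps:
E(t) = 10/3 (E(t) = (⅓)*10 = 10/3)
F = 10/3 ≈ 3.3333
u(Q) = 10/3 - Q
-23491 - u(-200) = -23491 - (10/3 - 1*(-200)) = -23491 - (10/3 + 200) = -23491 - 1*610/3 = -23491 - 610/3 = -71083/3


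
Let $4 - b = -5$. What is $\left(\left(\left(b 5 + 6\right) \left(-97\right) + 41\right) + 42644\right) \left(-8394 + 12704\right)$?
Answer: $162650780$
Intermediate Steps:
$b = 9$ ($b = 4 - -5 = 4 + 5 = 9$)
$\left(\left(\left(b 5 + 6\right) \left(-97\right) + 41\right) + 42644\right) \left(-8394 + 12704\right) = \left(\left(\left(9 \cdot 5 + 6\right) \left(-97\right) + 41\right) + 42644\right) \left(-8394 + 12704\right) = \left(\left(\left(45 + 6\right) \left(-97\right) + 41\right) + 42644\right) 4310 = \left(\left(51 \left(-97\right) + 41\right) + 42644\right) 4310 = \left(\left(-4947 + 41\right) + 42644\right) 4310 = \left(-4906 + 42644\right) 4310 = 37738 \cdot 4310 = 162650780$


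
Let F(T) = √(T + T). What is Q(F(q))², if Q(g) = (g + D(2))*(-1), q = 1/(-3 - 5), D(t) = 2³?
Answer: (16 + I)²/4 ≈ 63.75 + 8.0*I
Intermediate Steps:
D(t) = 8
q = -⅛ (q = 1/(-8) = -⅛ ≈ -0.12500)
F(T) = √2*√T (F(T) = √(2*T) = √2*√T)
Q(g) = -8 - g (Q(g) = (g + 8)*(-1) = (8 + g)*(-1) = -8 - g)
Q(F(q))² = (-8 - √2*√(-⅛))² = (-8 - √2*I*√2/4)² = (-8 - I/2)²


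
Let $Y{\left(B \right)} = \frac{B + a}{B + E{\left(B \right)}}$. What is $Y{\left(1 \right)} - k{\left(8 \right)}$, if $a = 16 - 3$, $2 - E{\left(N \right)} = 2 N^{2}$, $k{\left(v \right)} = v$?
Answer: $6$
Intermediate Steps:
$E{\left(N \right)} = 2 - 2 N^{2}$
$a = 13$
$Y{\left(B \right)} = \frac{13 + B}{2 + B - 2 B^{2}}$ ($Y{\left(B \right)} = \frac{B + 13}{B - \left(-2 + 2 B^{2}\right)} = \frac{13 + B}{2 + B - 2 B^{2}}$)
$Y{\left(1 \right)} - k{\left(8 \right)} = \frac{13 + 1}{2 + 1 - 2 \cdot 1^{2}} - 8 = \frac{1}{2 + 1 - 2} \cdot 14 - 8 = 1^{-1} \cdot 14 - 8 = 1 \cdot 14 - 8 = 14 - 8 = 6$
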